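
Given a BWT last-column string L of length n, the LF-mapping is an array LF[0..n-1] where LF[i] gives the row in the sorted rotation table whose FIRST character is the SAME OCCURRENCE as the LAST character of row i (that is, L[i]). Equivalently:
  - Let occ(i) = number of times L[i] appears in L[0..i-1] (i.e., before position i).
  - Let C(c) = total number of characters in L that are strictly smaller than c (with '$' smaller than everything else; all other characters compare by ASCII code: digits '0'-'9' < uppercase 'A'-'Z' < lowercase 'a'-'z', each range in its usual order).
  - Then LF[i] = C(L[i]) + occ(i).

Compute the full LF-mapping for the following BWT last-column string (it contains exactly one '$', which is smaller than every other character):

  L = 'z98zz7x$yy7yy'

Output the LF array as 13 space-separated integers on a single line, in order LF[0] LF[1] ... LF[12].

Char counts: '$':1, '7':2, '8':1, '9':1, 'x':1, 'y':4, 'z':3
C (first-col start): C('$')=0, C('7')=1, C('8')=3, C('9')=4, C('x')=5, C('y')=6, C('z')=10
L[0]='z': occ=0, LF[0]=C('z')+0=10+0=10
L[1]='9': occ=0, LF[1]=C('9')+0=4+0=4
L[2]='8': occ=0, LF[2]=C('8')+0=3+0=3
L[3]='z': occ=1, LF[3]=C('z')+1=10+1=11
L[4]='z': occ=2, LF[4]=C('z')+2=10+2=12
L[5]='7': occ=0, LF[5]=C('7')+0=1+0=1
L[6]='x': occ=0, LF[6]=C('x')+0=5+0=5
L[7]='$': occ=0, LF[7]=C('$')+0=0+0=0
L[8]='y': occ=0, LF[8]=C('y')+0=6+0=6
L[9]='y': occ=1, LF[9]=C('y')+1=6+1=7
L[10]='7': occ=1, LF[10]=C('7')+1=1+1=2
L[11]='y': occ=2, LF[11]=C('y')+2=6+2=8
L[12]='y': occ=3, LF[12]=C('y')+3=6+3=9

Answer: 10 4 3 11 12 1 5 0 6 7 2 8 9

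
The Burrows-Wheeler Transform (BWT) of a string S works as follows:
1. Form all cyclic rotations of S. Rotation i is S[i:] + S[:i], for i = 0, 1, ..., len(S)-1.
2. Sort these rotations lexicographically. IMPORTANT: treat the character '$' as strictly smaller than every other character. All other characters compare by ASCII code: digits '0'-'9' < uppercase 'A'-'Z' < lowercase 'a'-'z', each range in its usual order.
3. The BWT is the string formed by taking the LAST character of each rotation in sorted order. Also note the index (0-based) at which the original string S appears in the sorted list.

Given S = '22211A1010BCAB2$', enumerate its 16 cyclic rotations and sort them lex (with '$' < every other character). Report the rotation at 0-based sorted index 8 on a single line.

All 16 rotations (rotation i = S[i:]+S[:i]):
  rot[0] = 22211A1010BCAB2$
  rot[1] = 2211A1010BCAB2$2
  rot[2] = 211A1010BCAB2$22
  rot[3] = 11A1010BCAB2$222
  rot[4] = 1A1010BCAB2$2221
  rot[5] = A1010BCAB2$22211
  rot[6] = 1010BCAB2$22211A
  rot[7] = 010BCAB2$22211A1
  rot[8] = 10BCAB2$22211A10
  rot[9] = 0BCAB2$22211A101
  rot[10] = BCAB2$22211A1010
  rot[11] = CAB2$22211A1010B
  rot[12] = AB2$22211A1010BC
  rot[13] = B2$22211A1010BCA
  rot[14] = 2$22211A1010BCAB
  rot[15] = $22211A1010BCAB2
Sorted (with $ < everything):
  sorted[0] = $22211A1010BCAB2
  sorted[1] = 010BCAB2$22211A1
  sorted[2] = 0BCAB2$22211A101
  sorted[3] = 1010BCAB2$22211A
  sorted[4] = 10BCAB2$22211A10
  sorted[5] = 11A1010BCAB2$222
  sorted[6] = 1A1010BCAB2$2221
  sorted[7] = 2$22211A1010BCAB
  sorted[8] = 211A1010BCAB2$22
  sorted[9] = 2211A1010BCAB2$2
  sorted[10] = 22211A1010BCAB2$
  sorted[11] = A1010BCAB2$22211
  sorted[12] = AB2$22211A1010BC
  sorted[13] = B2$22211A1010BCA
  sorted[14] = BCAB2$22211A1010
  sorted[15] = CAB2$22211A1010B
sorted[8] = 211A1010BCAB2$22

Answer: 211A1010BCAB2$22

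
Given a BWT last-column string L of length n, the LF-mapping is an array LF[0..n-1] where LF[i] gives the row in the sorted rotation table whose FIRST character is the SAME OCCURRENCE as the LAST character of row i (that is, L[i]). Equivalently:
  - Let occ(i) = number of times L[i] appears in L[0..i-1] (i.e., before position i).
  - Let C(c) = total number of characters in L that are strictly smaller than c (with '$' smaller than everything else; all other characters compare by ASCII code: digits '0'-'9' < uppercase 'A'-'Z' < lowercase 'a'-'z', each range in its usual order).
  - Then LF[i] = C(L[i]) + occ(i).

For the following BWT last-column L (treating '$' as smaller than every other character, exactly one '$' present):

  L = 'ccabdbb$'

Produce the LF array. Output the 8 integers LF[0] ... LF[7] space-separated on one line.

Char counts: '$':1, 'a':1, 'b':3, 'c':2, 'd':1
C (first-col start): C('$')=0, C('a')=1, C('b')=2, C('c')=5, C('d')=7
L[0]='c': occ=0, LF[0]=C('c')+0=5+0=5
L[1]='c': occ=1, LF[1]=C('c')+1=5+1=6
L[2]='a': occ=0, LF[2]=C('a')+0=1+0=1
L[3]='b': occ=0, LF[3]=C('b')+0=2+0=2
L[4]='d': occ=0, LF[4]=C('d')+0=7+0=7
L[5]='b': occ=1, LF[5]=C('b')+1=2+1=3
L[6]='b': occ=2, LF[6]=C('b')+2=2+2=4
L[7]='$': occ=0, LF[7]=C('$')+0=0+0=0

Answer: 5 6 1 2 7 3 4 0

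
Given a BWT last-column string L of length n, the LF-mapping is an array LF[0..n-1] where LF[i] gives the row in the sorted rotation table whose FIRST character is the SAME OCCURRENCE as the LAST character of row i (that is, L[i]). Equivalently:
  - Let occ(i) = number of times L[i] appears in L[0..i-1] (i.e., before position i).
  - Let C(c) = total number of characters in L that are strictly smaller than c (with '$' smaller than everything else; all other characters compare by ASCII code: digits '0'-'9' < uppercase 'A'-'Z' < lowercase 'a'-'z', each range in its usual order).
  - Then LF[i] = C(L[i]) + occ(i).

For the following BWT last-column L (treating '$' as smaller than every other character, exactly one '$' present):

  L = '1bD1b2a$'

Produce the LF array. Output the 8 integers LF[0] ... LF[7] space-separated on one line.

Answer: 1 6 4 2 7 3 5 0

Derivation:
Char counts: '$':1, '1':2, '2':1, 'D':1, 'a':1, 'b':2
C (first-col start): C('$')=0, C('1')=1, C('2')=3, C('D')=4, C('a')=5, C('b')=6
L[0]='1': occ=0, LF[0]=C('1')+0=1+0=1
L[1]='b': occ=0, LF[1]=C('b')+0=6+0=6
L[2]='D': occ=0, LF[2]=C('D')+0=4+0=4
L[3]='1': occ=1, LF[3]=C('1')+1=1+1=2
L[4]='b': occ=1, LF[4]=C('b')+1=6+1=7
L[5]='2': occ=0, LF[5]=C('2')+0=3+0=3
L[6]='a': occ=0, LF[6]=C('a')+0=5+0=5
L[7]='$': occ=0, LF[7]=C('$')+0=0+0=0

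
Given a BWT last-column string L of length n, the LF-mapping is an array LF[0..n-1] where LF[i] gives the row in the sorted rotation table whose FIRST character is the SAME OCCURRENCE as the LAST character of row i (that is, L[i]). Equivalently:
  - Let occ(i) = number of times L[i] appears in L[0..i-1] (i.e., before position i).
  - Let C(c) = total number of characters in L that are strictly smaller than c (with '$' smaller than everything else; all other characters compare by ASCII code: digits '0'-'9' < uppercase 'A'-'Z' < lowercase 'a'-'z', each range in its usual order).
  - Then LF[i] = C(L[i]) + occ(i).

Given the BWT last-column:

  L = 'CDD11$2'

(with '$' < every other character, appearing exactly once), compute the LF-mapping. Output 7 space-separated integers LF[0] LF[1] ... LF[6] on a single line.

Char counts: '$':1, '1':2, '2':1, 'C':1, 'D':2
C (first-col start): C('$')=0, C('1')=1, C('2')=3, C('C')=4, C('D')=5
L[0]='C': occ=0, LF[0]=C('C')+0=4+0=4
L[1]='D': occ=0, LF[1]=C('D')+0=5+0=5
L[2]='D': occ=1, LF[2]=C('D')+1=5+1=6
L[3]='1': occ=0, LF[3]=C('1')+0=1+0=1
L[4]='1': occ=1, LF[4]=C('1')+1=1+1=2
L[5]='$': occ=0, LF[5]=C('$')+0=0+0=0
L[6]='2': occ=0, LF[6]=C('2')+0=3+0=3

Answer: 4 5 6 1 2 0 3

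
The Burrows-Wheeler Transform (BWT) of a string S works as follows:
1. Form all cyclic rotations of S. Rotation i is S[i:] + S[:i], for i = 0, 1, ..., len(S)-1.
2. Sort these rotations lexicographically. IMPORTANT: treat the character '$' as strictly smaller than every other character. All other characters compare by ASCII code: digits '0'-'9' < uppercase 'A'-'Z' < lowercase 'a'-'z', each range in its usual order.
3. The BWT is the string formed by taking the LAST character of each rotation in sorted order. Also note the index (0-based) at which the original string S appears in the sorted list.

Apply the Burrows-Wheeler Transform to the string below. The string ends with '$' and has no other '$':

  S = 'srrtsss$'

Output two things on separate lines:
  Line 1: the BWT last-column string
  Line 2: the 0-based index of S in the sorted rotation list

Answer: ssrs$str
4

Derivation:
All 8 rotations (rotation i = S[i:]+S[:i]):
  rot[0] = srrtsss$
  rot[1] = rrtsss$s
  rot[2] = rtsss$sr
  rot[3] = tsss$srr
  rot[4] = sss$srrt
  rot[5] = ss$srrts
  rot[6] = s$srrtss
  rot[7] = $srrtsss
Sorted (with $ < everything):
  sorted[0] = $srrtsss  (last char: 's')
  sorted[1] = rrtsss$s  (last char: 's')
  sorted[2] = rtsss$sr  (last char: 'r')
  sorted[3] = s$srrtss  (last char: 's')
  sorted[4] = srrtsss$  (last char: '$')
  sorted[5] = ss$srrts  (last char: 's')
  sorted[6] = sss$srrt  (last char: 't')
  sorted[7] = tsss$srr  (last char: 'r')
Last column: ssrs$str
Original string S is at sorted index 4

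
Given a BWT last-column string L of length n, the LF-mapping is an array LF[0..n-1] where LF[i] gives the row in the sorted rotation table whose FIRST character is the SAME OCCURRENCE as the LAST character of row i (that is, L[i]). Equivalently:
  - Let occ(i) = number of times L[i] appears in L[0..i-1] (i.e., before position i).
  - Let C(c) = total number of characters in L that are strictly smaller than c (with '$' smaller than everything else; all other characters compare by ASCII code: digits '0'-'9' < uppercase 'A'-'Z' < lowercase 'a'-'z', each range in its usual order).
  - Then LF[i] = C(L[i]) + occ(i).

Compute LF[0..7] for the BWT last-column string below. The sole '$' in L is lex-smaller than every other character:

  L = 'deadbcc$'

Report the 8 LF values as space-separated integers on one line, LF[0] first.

Char counts: '$':1, 'a':1, 'b':1, 'c':2, 'd':2, 'e':1
C (first-col start): C('$')=0, C('a')=1, C('b')=2, C('c')=3, C('d')=5, C('e')=7
L[0]='d': occ=0, LF[0]=C('d')+0=5+0=5
L[1]='e': occ=0, LF[1]=C('e')+0=7+0=7
L[2]='a': occ=0, LF[2]=C('a')+0=1+0=1
L[3]='d': occ=1, LF[3]=C('d')+1=5+1=6
L[4]='b': occ=0, LF[4]=C('b')+0=2+0=2
L[5]='c': occ=0, LF[5]=C('c')+0=3+0=3
L[6]='c': occ=1, LF[6]=C('c')+1=3+1=4
L[7]='$': occ=0, LF[7]=C('$')+0=0+0=0

Answer: 5 7 1 6 2 3 4 0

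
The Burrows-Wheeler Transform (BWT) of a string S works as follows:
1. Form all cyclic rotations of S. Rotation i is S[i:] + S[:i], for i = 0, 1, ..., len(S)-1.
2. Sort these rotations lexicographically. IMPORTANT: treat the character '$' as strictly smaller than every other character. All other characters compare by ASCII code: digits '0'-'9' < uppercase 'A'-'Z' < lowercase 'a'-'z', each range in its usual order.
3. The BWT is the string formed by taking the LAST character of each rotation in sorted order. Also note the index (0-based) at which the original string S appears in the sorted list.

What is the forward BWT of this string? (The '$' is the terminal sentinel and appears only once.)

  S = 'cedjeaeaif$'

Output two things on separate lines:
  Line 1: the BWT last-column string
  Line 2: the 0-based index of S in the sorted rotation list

Answer: fee$ejaciad
3

Derivation:
All 11 rotations (rotation i = S[i:]+S[:i]):
  rot[0] = cedjeaeaif$
  rot[1] = edjeaeaif$c
  rot[2] = djeaeaif$ce
  rot[3] = jeaeaif$ced
  rot[4] = eaeaif$cedj
  rot[5] = aeaif$cedje
  rot[6] = eaif$cedjea
  rot[7] = aif$cedjeae
  rot[8] = if$cedjeaea
  rot[9] = f$cedjeaeai
  rot[10] = $cedjeaeaif
Sorted (with $ < everything):
  sorted[0] = $cedjeaeaif  (last char: 'f')
  sorted[1] = aeaif$cedje  (last char: 'e')
  sorted[2] = aif$cedjeae  (last char: 'e')
  sorted[3] = cedjeaeaif$  (last char: '$')
  sorted[4] = djeaeaif$ce  (last char: 'e')
  sorted[5] = eaeaif$cedj  (last char: 'j')
  sorted[6] = eaif$cedjea  (last char: 'a')
  sorted[7] = edjeaeaif$c  (last char: 'c')
  sorted[8] = f$cedjeaeai  (last char: 'i')
  sorted[9] = if$cedjeaea  (last char: 'a')
  sorted[10] = jeaeaif$ced  (last char: 'd')
Last column: fee$ejaciad
Original string S is at sorted index 3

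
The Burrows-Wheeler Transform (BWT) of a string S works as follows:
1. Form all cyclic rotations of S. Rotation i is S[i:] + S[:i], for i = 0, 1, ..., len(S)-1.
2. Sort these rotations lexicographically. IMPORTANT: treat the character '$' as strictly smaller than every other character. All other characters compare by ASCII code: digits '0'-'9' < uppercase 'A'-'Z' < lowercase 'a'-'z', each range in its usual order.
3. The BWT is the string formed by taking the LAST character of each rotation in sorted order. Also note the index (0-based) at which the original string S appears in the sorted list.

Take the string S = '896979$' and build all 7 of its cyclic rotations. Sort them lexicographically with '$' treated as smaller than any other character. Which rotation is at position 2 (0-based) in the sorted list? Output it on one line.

All 7 rotations (rotation i = S[i:]+S[:i]):
  rot[0] = 896979$
  rot[1] = 96979$8
  rot[2] = 6979$89
  rot[3] = 979$896
  rot[4] = 79$8969
  rot[5] = 9$89697
  rot[6] = $896979
Sorted (with $ < everything):
  sorted[0] = $896979
  sorted[1] = 6979$89
  sorted[2] = 79$8969
  sorted[3] = 896979$
  sorted[4] = 9$89697
  sorted[5] = 96979$8
  sorted[6] = 979$896
sorted[2] = 79$8969

Answer: 79$8969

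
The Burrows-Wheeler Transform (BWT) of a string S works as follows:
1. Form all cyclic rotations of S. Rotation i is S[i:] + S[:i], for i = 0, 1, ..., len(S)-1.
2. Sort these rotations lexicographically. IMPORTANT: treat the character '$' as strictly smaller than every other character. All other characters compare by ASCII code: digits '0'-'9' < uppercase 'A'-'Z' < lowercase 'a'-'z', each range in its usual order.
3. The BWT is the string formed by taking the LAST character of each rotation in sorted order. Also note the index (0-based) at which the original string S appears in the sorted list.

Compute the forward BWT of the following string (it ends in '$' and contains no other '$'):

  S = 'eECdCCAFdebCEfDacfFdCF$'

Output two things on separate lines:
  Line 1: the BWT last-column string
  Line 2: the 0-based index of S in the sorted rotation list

All 23 rotations (rotation i = S[i:]+S[:i]):
  rot[0] = eECdCCAFdebCEfDacfFdCF$
  rot[1] = ECdCCAFdebCEfDacfFdCF$e
  rot[2] = CdCCAFdebCEfDacfFdCF$eE
  rot[3] = dCCAFdebCEfDacfFdCF$eEC
  rot[4] = CCAFdebCEfDacfFdCF$eECd
  rot[5] = CAFdebCEfDacfFdCF$eECdC
  rot[6] = AFdebCEfDacfFdCF$eECdCC
  rot[7] = FdebCEfDacfFdCF$eECdCCA
  rot[8] = debCEfDacfFdCF$eECdCCAF
  rot[9] = ebCEfDacfFdCF$eECdCCAFd
  rot[10] = bCEfDacfFdCF$eECdCCAFde
  rot[11] = CEfDacfFdCF$eECdCCAFdeb
  rot[12] = EfDacfFdCF$eECdCCAFdebC
  rot[13] = fDacfFdCF$eECdCCAFdebCE
  rot[14] = DacfFdCF$eECdCCAFdebCEf
  rot[15] = acfFdCF$eECdCCAFdebCEfD
  rot[16] = cfFdCF$eECdCCAFdebCEfDa
  rot[17] = fFdCF$eECdCCAFdebCEfDac
  rot[18] = FdCF$eECdCCAFdebCEfDacf
  rot[19] = dCF$eECdCCAFdebCEfDacfF
  rot[20] = CF$eECdCCAFdebCEfDacfFd
  rot[21] = F$eECdCCAFdebCEfDacfFdC
  rot[22] = $eECdCCAFdebCEfDacfFdCF
Sorted (with $ < everything):
  sorted[0] = $eECdCCAFdebCEfDacfFdCF  (last char: 'F')
  sorted[1] = AFdebCEfDacfFdCF$eECdCC  (last char: 'C')
  sorted[2] = CAFdebCEfDacfFdCF$eECdC  (last char: 'C')
  sorted[3] = CCAFdebCEfDacfFdCF$eECd  (last char: 'd')
  sorted[4] = CEfDacfFdCF$eECdCCAFdeb  (last char: 'b')
  sorted[5] = CF$eECdCCAFdebCEfDacfFd  (last char: 'd')
  sorted[6] = CdCCAFdebCEfDacfFdCF$eE  (last char: 'E')
  sorted[7] = DacfFdCF$eECdCCAFdebCEf  (last char: 'f')
  sorted[8] = ECdCCAFdebCEfDacfFdCF$e  (last char: 'e')
  sorted[9] = EfDacfFdCF$eECdCCAFdebC  (last char: 'C')
  sorted[10] = F$eECdCCAFdebCEfDacfFdC  (last char: 'C')
  sorted[11] = FdCF$eECdCCAFdebCEfDacf  (last char: 'f')
  sorted[12] = FdebCEfDacfFdCF$eECdCCA  (last char: 'A')
  sorted[13] = acfFdCF$eECdCCAFdebCEfD  (last char: 'D')
  sorted[14] = bCEfDacfFdCF$eECdCCAFde  (last char: 'e')
  sorted[15] = cfFdCF$eECdCCAFdebCEfDa  (last char: 'a')
  sorted[16] = dCCAFdebCEfDacfFdCF$eEC  (last char: 'C')
  sorted[17] = dCF$eECdCCAFdebCEfDacfF  (last char: 'F')
  sorted[18] = debCEfDacfFdCF$eECdCCAF  (last char: 'F')
  sorted[19] = eECdCCAFdebCEfDacfFdCF$  (last char: '$')
  sorted[20] = ebCEfDacfFdCF$eECdCCAFd  (last char: 'd')
  sorted[21] = fDacfFdCF$eECdCCAFdebCE  (last char: 'E')
  sorted[22] = fFdCF$eECdCCAFdebCEfDac  (last char: 'c')
Last column: FCCdbdEfeCCfADeaCFF$dEc
Original string S is at sorted index 19

Answer: FCCdbdEfeCCfADeaCFF$dEc
19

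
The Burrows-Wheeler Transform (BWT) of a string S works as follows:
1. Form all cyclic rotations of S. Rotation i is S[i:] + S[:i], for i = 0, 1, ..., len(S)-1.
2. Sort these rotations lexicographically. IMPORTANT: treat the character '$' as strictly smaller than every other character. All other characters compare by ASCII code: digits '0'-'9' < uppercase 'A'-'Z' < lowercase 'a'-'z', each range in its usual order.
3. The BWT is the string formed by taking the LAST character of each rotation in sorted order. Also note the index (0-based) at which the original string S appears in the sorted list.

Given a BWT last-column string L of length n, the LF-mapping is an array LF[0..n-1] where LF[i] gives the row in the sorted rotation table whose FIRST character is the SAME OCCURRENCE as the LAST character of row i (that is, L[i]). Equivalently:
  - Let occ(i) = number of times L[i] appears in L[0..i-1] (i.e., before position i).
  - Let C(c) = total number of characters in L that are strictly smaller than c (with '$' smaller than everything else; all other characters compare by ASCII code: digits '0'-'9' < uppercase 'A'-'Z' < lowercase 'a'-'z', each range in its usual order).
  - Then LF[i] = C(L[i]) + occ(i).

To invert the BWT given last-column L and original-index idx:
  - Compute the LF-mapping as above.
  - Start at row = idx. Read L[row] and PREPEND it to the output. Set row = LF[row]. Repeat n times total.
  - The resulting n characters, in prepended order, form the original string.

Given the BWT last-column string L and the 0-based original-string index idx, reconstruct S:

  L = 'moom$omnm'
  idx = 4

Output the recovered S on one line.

Answer: monommom$

Derivation:
LF mapping: 1 6 7 2 0 8 3 5 4
Walk LF starting at row 4, prepending L[row]:
  step 1: row=4, L[4]='$', prepend. Next row=LF[4]=0
  step 2: row=0, L[0]='m', prepend. Next row=LF[0]=1
  step 3: row=1, L[1]='o', prepend. Next row=LF[1]=6
  step 4: row=6, L[6]='m', prepend. Next row=LF[6]=3
  step 5: row=3, L[3]='m', prepend. Next row=LF[3]=2
  step 6: row=2, L[2]='o', prepend. Next row=LF[2]=7
  step 7: row=7, L[7]='n', prepend. Next row=LF[7]=5
  step 8: row=5, L[5]='o', prepend. Next row=LF[5]=8
  step 9: row=8, L[8]='m', prepend. Next row=LF[8]=4
Reversed output: monommom$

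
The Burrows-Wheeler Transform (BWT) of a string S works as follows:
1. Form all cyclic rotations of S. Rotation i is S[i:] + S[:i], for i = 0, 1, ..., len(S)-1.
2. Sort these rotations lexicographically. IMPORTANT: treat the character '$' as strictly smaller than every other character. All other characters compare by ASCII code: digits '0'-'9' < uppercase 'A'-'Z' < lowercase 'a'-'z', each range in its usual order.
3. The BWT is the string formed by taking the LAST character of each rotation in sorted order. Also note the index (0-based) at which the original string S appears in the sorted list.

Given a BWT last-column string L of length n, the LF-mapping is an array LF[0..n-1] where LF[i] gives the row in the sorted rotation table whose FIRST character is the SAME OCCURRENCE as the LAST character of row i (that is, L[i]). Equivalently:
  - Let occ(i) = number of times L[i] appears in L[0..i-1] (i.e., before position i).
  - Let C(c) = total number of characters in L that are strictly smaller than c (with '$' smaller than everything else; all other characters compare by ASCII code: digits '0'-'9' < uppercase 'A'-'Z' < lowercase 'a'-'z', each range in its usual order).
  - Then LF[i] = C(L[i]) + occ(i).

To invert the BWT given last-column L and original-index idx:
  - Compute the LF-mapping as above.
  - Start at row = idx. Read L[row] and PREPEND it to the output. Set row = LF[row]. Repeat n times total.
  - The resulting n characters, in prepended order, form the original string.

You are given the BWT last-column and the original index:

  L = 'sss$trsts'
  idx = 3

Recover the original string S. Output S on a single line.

Answer: srssttss$

Derivation:
LF mapping: 2 3 4 0 7 1 5 8 6
Walk LF starting at row 3, prepending L[row]:
  step 1: row=3, L[3]='$', prepend. Next row=LF[3]=0
  step 2: row=0, L[0]='s', prepend. Next row=LF[0]=2
  step 3: row=2, L[2]='s', prepend. Next row=LF[2]=4
  step 4: row=4, L[4]='t', prepend. Next row=LF[4]=7
  step 5: row=7, L[7]='t', prepend. Next row=LF[7]=8
  step 6: row=8, L[8]='s', prepend. Next row=LF[8]=6
  step 7: row=6, L[6]='s', prepend. Next row=LF[6]=5
  step 8: row=5, L[5]='r', prepend. Next row=LF[5]=1
  step 9: row=1, L[1]='s', prepend. Next row=LF[1]=3
Reversed output: srssttss$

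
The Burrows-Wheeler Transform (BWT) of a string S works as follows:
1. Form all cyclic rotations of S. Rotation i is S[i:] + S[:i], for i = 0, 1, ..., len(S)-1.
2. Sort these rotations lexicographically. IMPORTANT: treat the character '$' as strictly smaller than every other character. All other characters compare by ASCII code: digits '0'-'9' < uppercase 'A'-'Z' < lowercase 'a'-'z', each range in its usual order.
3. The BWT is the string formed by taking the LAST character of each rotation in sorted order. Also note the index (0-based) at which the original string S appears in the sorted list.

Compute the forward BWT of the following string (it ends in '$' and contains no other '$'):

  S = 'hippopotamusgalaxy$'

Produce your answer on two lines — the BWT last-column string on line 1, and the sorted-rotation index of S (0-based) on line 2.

All 19 rotations (rotation i = S[i:]+S[:i]):
  rot[0] = hippopotamusgalaxy$
  rot[1] = ippopotamusgalaxy$h
  rot[2] = ppopotamusgalaxy$hi
  rot[3] = popotamusgalaxy$hip
  rot[4] = opotamusgalaxy$hipp
  rot[5] = potamusgalaxy$hippo
  rot[6] = otamusgalaxy$hippop
  rot[7] = tamusgalaxy$hippopo
  rot[8] = amusgalaxy$hippopot
  rot[9] = musgalaxy$hippopota
  rot[10] = usgalaxy$hippopotam
  rot[11] = sgalaxy$hippopotamu
  rot[12] = galaxy$hippopotamus
  rot[13] = alaxy$hippopotamusg
  rot[14] = laxy$hippopotamusga
  rot[15] = axy$hippopotamusgal
  rot[16] = xy$hippopotamusgala
  rot[17] = y$hippopotamusgalax
  rot[18] = $hippopotamusgalaxy
Sorted (with $ < everything):
  sorted[0] = $hippopotamusgalaxy  (last char: 'y')
  sorted[1] = alaxy$hippopotamusg  (last char: 'g')
  sorted[2] = amusgalaxy$hippopot  (last char: 't')
  sorted[3] = axy$hippopotamusgal  (last char: 'l')
  sorted[4] = galaxy$hippopotamus  (last char: 's')
  sorted[5] = hippopotamusgalaxy$  (last char: '$')
  sorted[6] = ippopotamusgalaxy$h  (last char: 'h')
  sorted[7] = laxy$hippopotamusga  (last char: 'a')
  sorted[8] = musgalaxy$hippopota  (last char: 'a')
  sorted[9] = opotamusgalaxy$hipp  (last char: 'p')
  sorted[10] = otamusgalaxy$hippop  (last char: 'p')
  sorted[11] = popotamusgalaxy$hip  (last char: 'p')
  sorted[12] = potamusgalaxy$hippo  (last char: 'o')
  sorted[13] = ppopotamusgalaxy$hi  (last char: 'i')
  sorted[14] = sgalaxy$hippopotamu  (last char: 'u')
  sorted[15] = tamusgalaxy$hippopo  (last char: 'o')
  sorted[16] = usgalaxy$hippopotam  (last char: 'm')
  sorted[17] = xy$hippopotamusgala  (last char: 'a')
  sorted[18] = y$hippopotamusgalax  (last char: 'x')
Last column: ygtls$haapppoiuomax
Original string S is at sorted index 5

Answer: ygtls$haapppoiuomax
5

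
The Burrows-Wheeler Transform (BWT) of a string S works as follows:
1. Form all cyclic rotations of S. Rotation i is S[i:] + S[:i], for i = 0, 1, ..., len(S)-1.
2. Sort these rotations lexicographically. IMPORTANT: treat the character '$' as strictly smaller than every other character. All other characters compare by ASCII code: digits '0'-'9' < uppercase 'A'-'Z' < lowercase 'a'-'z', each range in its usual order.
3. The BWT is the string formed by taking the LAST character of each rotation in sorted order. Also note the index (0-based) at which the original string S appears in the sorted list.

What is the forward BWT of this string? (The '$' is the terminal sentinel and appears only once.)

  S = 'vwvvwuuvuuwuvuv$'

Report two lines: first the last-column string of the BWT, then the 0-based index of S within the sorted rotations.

All 16 rotations (rotation i = S[i:]+S[:i]):
  rot[0] = vwvvwuuvuuwuvuv$
  rot[1] = wvvwuuvuuwuvuv$v
  rot[2] = vvwuuvuuwuvuv$vw
  rot[3] = vwuuvuuwuvuv$vwv
  rot[4] = wuuvuuwuvuv$vwvv
  rot[5] = uuvuuwuvuv$vwvvw
  rot[6] = uvuuwuvuv$vwvvwu
  rot[7] = vuuwuvuv$vwvvwuu
  rot[8] = uuwuvuv$vwvvwuuv
  rot[9] = uwuvuv$vwvvwuuvu
  rot[10] = wuvuv$vwvvwuuvuu
  rot[11] = uvuv$vwvvwuuvuuw
  rot[12] = vuv$vwvvwuuvuuwu
  rot[13] = uv$vwvvwuuvuuwuv
  rot[14] = v$vwvvwuuvuuwuvu
  rot[15] = $vwvvwuuvuuwuvuv
Sorted (with $ < everything):
  sorted[0] = $vwvvwuuvuuwuvuv  (last char: 'v')
  sorted[1] = uuvuuwuvuv$vwvvw  (last char: 'w')
  sorted[2] = uuwuvuv$vwvvwuuv  (last char: 'v')
  sorted[3] = uv$vwvvwuuvuuwuv  (last char: 'v')
  sorted[4] = uvuuwuvuv$vwvvwu  (last char: 'u')
  sorted[5] = uvuv$vwvvwuuvuuw  (last char: 'w')
  sorted[6] = uwuvuv$vwvvwuuvu  (last char: 'u')
  sorted[7] = v$vwvvwuuvuuwuvu  (last char: 'u')
  sorted[8] = vuuwuvuv$vwvvwuu  (last char: 'u')
  sorted[9] = vuv$vwvvwuuvuuwu  (last char: 'u')
  sorted[10] = vvwuuvuuwuvuv$vw  (last char: 'w')
  sorted[11] = vwuuvuuwuvuv$vwv  (last char: 'v')
  sorted[12] = vwvvwuuvuuwuvuv$  (last char: '$')
  sorted[13] = wuuvuuwuvuv$vwvv  (last char: 'v')
  sorted[14] = wuvuv$vwvvwuuvuu  (last char: 'u')
  sorted[15] = wvvwuuvuuwuvuv$v  (last char: 'v')
Last column: vwvvuwuuuuwv$vuv
Original string S is at sorted index 12

Answer: vwvvuwuuuuwv$vuv
12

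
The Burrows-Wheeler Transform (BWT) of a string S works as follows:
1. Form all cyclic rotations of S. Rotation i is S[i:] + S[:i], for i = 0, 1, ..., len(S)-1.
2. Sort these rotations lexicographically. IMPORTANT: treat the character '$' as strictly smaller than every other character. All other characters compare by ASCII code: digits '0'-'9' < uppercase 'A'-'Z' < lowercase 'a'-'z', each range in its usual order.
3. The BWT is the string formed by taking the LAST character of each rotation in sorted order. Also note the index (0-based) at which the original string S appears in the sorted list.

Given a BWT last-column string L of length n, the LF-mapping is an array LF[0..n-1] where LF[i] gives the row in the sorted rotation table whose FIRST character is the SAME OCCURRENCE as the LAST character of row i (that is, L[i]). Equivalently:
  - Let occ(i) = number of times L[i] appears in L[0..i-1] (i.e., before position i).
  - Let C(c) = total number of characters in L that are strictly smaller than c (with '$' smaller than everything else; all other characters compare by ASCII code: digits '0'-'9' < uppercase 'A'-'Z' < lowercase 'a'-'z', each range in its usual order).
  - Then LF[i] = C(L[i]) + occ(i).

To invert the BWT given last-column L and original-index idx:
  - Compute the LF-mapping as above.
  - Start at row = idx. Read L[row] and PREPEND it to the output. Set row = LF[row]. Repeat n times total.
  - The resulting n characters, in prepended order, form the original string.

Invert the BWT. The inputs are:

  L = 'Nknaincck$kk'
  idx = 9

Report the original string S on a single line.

LF mapping: 1 6 10 2 5 11 3 4 7 0 8 9
Walk LF starting at row 9, prepending L[row]:
  step 1: row=9, L[9]='$', prepend. Next row=LF[9]=0
  step 2: row=0, L[0]='N', prepend. Next row=LF[0]=1
  step 3: row=1, L[1]='k', prepend. Next row=LF[1]=6
  step 4: row=6, L[6]='c', prepend. Next row=LF[6]=3
  step 5: row=3, L[3]='a', prepend. Next row=LF[3]=2
  step 6: row=2, L[2]='n', prepend. Next row=LF[2]=10
  step 7: row=10, L[10]='k', prepend. Next row=LF[10]=8
  step 8: row=8, L[8]='k', prepend. Next row=LF[8]=7
  step 9: row=7, L[7]='c', prepend. Next row=LF[7]=4
  step 10: row=4, L[4]='i', prepend. Next row=LF[4]=5
  step 11: row=5, L[5]='n', prepend. Next row=LF[5]=11
  step 12: row=11, L[11]='k', prepend. Next row=LF[11]=9
Reversed output: knickknackN$

Answer: knickknackN$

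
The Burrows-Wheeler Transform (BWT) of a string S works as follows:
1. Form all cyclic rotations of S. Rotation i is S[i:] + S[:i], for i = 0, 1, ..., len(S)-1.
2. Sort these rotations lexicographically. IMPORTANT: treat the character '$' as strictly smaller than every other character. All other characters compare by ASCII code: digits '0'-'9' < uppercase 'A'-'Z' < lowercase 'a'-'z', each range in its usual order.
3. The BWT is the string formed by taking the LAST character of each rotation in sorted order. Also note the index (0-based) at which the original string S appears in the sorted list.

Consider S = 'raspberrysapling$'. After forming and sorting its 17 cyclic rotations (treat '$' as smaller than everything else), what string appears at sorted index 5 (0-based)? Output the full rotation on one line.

Answer: g$raspberrysaplin

Derivation:
All 17 rotations (rotation i = S[i:]+S[:i]):
  rot[0] = raspberrysapling$
  rot[1] = aspberrysapling$r
  rot[2] = spberrysapling$ra
  rot[3] = pberrysapling$ras
  rot[4] = berrysapling$rasp
  rot[5] = errysapling$raspb
  rot[6] = rrysapling$raspbe
  rot[7] = rysapling$raspber
  rot[8] = ysapling$raspberr
  rot[9] = sapling$raspberry
  rot[10] = apling$raspberrys
  rot[11] = pling$raspberrysa
  rot[12] = ling$raspberrysap
  rot[13] = ing$raspberrysapl
  rot[14] = ng$raspberrysapli
  rot[15] = g$raspberrysaplin
  rot[16] = $raspberrysapling
Sorted (with $ < everything):
  sorted[0] = $raspberrysapling
  sorted[1] = apling$raspberrys
  sorted[2] = aspberrysapling$r
  sorted[3] = berrysapling$rasp
  sorted[4] = errysapling$raspb
  sorted[5] = g$raspberrysaplin
  sorted[6] = ing$raspberrysapl
  sorted[7] = ling$raspberrysap
  sorted[8] = ng$raspberrysapli
  sorted[9] = pberrysapling$ras
  sorted[10] = pling$raspberrysa
  sorted[11] = raspberrysapling$
  sorted[12] = rrysapling$raspbe
  sorted[13] = rysapling$raspber
  sorted[14] = sapling$raspberry
  sorted[15] = spberrysapling$ra
  sorted[16] = ysapling$raspberr
sorted[5] = g$raspberrysaplin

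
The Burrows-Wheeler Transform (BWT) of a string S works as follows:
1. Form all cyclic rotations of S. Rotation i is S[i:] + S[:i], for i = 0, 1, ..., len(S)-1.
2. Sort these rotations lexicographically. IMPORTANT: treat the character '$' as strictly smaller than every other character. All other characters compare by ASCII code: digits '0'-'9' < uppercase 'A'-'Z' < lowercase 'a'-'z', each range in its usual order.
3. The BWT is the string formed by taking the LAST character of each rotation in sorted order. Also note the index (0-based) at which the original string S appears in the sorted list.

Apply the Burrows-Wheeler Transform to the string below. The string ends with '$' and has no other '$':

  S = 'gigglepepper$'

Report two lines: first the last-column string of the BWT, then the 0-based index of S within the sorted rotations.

Answer: rlppi$gggepee
5

Derivation:
All 13 rotations (rotation i = S[i:]+S[:i]):
  rot[0] = gigglepepper$
  rot[1] = igglepepper$g
  rot[2] = gglepepper$gi
  rot[3] = glepepper$gig
  rot[4] = lepepper$gigg
  rot[5] = epepper$giggl
  rot[6] = pepper$giggle
  rot[7] = epper$gigglep
  rot[8] = pper$gigglepe
  rot[9] = per$gigglepep
  rot[10] = er$gigglepepp
  rot[11] = r$gigglepeppe
  rot[12] = $gigglepepper
Sorted (with $ < everything):
  sorted[0] = $gigglepepper  (last char: 'r')
  sorted[1] = epepper$giggl  (last char: 'l')
  sorted[2] = epper$gigglep  (last char: 'p')
  sorted[3] = er$gigglepepp  (last char: 'p')
  sorted[4] = gglepepper$gi  (last char: 'i')
  sorted[5] = gigglepepper$  (last char: '$')
  sorted[6] = glepepper$gig  (last char: 'g')
  sorted[7] = igglepepper$g  (last char: 'g')
  sorted[8] = lepepper$gigg  (last char: 'g')
  sorted[9] = pepper$giggle  (last char: 'e')
  sorted[10] = per$gigglepep  (last char: 'p')
  sorted[11] = pper$gigglepe  (last char: 'e')
  sorted[12] = r$gigglepeppe  (last char: 'e')
Last column: rlppi$gggepee
Original string S is at sorted index 5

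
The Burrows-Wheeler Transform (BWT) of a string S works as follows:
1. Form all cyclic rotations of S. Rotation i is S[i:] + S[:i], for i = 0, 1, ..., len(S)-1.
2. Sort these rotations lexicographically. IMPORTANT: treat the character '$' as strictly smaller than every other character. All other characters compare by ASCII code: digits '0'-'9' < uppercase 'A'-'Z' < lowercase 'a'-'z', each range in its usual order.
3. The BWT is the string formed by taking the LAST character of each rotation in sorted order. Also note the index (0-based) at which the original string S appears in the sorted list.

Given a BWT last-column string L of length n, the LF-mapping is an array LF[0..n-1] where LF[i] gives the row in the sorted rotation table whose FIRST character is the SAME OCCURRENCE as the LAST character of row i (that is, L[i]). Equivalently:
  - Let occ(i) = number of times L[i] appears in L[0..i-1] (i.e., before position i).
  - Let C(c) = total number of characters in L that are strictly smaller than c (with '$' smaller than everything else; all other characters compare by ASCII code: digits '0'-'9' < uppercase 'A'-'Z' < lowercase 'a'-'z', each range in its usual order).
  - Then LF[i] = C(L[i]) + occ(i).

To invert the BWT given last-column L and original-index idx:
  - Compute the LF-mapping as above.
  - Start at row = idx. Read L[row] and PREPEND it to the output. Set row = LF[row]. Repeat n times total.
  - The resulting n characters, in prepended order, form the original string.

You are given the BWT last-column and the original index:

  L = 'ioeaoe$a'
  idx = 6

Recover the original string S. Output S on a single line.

Answer: oaeaoei$

Derivation:
LF mapping: 5 6 3 1 7 4 0 2
Walk LF starting at row 6, prepending L[row]:
  step 1: row=6, L[6]='$', prepend. Next row=LF[6]=0
  step 2: row=0, L[0]='i', prepend. Next row=LF[0]=5
  step 3: row=5, L[5]='e', prepend. Next row=LF[5]=4
  step 4: row=4, L[4]='o', prepend. Next row=LF[4]=7
  step 5: row=7, L[7]='a', prepend. Next row=LF[7]=2
  step 6: row=2, L[2]='e', prepend. Next row=LF[2]=3
  step 7: row=3, L[3]='a', prepend. Next row=LF[3]=1
  step 8: row=1, L[1]='o', prepend. Next row=LF[1]=6
Reversed output: oaeaoei$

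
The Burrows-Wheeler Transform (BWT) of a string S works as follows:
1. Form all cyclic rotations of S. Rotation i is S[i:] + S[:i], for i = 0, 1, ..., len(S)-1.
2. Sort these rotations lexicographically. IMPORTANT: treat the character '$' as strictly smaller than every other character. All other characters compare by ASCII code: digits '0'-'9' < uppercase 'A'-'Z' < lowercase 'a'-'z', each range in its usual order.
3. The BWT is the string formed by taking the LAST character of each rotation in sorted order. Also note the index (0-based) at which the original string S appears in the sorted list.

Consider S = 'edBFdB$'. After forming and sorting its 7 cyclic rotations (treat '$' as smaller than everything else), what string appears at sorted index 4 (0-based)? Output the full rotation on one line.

All 7 rotations (rotation i = S[i:]+S[:i]):
  rot[0] = edBFdB$
  rot[1] = dBFdB$e
  rot[2] = BFdB$ed
  rot[3] = FdB$edB
  rot[4] = dB$edBF
  rot[5] = B$edBFd
  rot[6] = $edBFdB
Sorted (with $ < everything):
  sorted[0] = $edBFdB
  sorted[1] = B$edBFd
  sorted[2] = BFdB$ed
  sorted[3] = FdB$edB
  sorted[4] = dB$edBF
  sorted[5] = dBFdB$e
  sorted[6] = edBFdB$
sorted[4] = dB$edBF

Answer: dB$edBF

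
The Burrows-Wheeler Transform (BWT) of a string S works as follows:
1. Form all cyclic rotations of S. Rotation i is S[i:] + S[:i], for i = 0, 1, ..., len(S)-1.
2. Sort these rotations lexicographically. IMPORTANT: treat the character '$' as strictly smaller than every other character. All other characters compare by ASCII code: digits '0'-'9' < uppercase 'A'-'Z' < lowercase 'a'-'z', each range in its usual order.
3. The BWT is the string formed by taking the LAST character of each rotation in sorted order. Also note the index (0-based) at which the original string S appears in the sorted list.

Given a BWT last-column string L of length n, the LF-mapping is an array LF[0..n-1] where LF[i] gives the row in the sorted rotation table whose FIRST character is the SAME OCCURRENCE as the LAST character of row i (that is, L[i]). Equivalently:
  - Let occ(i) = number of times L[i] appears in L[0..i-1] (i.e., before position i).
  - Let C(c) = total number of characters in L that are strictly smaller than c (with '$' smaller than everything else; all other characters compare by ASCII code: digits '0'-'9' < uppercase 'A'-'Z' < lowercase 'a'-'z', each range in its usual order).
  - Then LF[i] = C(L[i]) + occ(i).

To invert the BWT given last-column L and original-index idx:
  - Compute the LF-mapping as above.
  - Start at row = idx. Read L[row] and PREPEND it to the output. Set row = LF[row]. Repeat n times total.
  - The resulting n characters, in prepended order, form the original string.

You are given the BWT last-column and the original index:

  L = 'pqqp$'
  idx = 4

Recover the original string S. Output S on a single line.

Answer: qpqp$

Derivation:
LF mapping: 1 3 4 2 0
Walk LF starting at row 4, prepending L[row]:
  step 1: row=4, L[4]='$', prepend. Next row=LF[4]=0
  step 2: row=0, L[0]='p', prepend. Next row=LF[0]=1
  step 3: row=1, L[1]='q', prepend. Next row=LF[1]=3
  step 4: row=3, L[3]='p', prepend. Next row=LF[3]=2
  step 5: row=2, L[2]='q', prepend. Next row=LF[2]=4
Reversed output: qpqp$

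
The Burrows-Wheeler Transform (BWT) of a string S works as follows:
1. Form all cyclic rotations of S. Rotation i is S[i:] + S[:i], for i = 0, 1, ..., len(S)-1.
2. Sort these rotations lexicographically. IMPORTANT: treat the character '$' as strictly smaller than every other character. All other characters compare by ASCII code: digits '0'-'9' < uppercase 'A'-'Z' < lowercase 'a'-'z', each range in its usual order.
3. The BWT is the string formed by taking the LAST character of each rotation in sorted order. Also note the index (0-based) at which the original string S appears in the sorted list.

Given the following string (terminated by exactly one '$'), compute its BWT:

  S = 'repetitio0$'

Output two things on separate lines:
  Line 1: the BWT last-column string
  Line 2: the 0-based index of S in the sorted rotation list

Answer: 0orpttie$ie
8

Derivation:
All 11 rotations (rotation i = S[i:]+S[:i]):
  rot[0] = repetitio0$
  rot[1] = epetitio0$r
  rot[2] = petitio0$re
  rot[3] = etitio0$rep
  rot[4] = titio0$repe
  rot[5] = itio0$repet
  rot[6] = tio0$repeti
  rot[7] = io0$repetit
  rot[8] = o0$repetiti
  rot[9] = 0$repetitio
  rot[10] = $repetitio0
Sorted (with $ < everything):
  sorted[0] = $repetitio0  (last char: '0')
  sorted[1] = 0$repetitio  (last char: 'o')
  sorted[2] = epetitio0$r  (last char: 'r')
  sorted[3] = etitio0$rep  (last char: 'p')
  sorted[4] = io0$repetit  (last char: 't')
  sorted[5] = itio0$repet  (last char: 't')
  sorted[6] = o0$repetiti  (last char: 'i')
  sorted[7] = petitio0$re  (last char: 'e')
  sorted[8] = repetitio0$  (last char: '$')
  sorted[9] = tio0$repeti  (last char: 'i')
  sorted[10] = titio0$repe  (last char: 'e')
Last column: 0orpttie$ie
Original string S is at sorted index 8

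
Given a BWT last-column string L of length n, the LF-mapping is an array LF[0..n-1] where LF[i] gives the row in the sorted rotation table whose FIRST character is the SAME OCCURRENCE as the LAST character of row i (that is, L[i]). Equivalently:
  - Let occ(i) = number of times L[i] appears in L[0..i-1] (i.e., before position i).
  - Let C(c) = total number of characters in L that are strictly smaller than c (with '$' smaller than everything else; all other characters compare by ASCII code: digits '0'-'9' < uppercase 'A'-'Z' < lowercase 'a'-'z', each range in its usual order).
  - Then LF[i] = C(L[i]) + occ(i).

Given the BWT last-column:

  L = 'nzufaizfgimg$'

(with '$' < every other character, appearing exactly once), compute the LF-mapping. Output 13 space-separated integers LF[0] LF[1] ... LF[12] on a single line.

Answer: 9 11 10 2 1 6 12 3 4 7 8 5 0

Derivation:
Char counts: '$':1, 'a':1, 'f':2, 'g':2, 'i':2, 'm':1, 'n':1, 'u':1, 'z':2
C (first-col start): C('$')=0, C('a')=1, C('f')=2, C('g')=4, C('i')=6, C('m')=8, C('n')=9, C('u')=10, C('z')=11
L[0]='n': occ=0, LF[0]=C('n')+0=9+0=9
L[1]='z': occ=0, LF[1]=C('z')+0=11+0=11
L[2]='u': occ=0, LF[2]=C('u')+0=10+0=10
L[3]='f': occ=0, LF[3]=C('f')+0=2+0=2
L[4]='a': occ=0, LF[4]=C('a')+0=1+0=1
L[5]='i': occ=0, LF[5]=C('i')+0=6+0=6
L[6]='z': occ=1, LF[6]=C('z')+1=11+1=12
L[7]='f': occ=1, LF[7]=C('f')+1=2+1=3
L[8]='g': occ=0, LF[8]=C('g')+0=4+0=4
L[9]='i': occ=1, LF[9]=C('i')+1=6+1=7
L[10]='m': occ=0, LF[10]=C('m')+0=8+0=8
L[11]='g': occ=1, LF[11]=C('g')+1=4+1=5
L[12]='$': occ=0, LF[12]=C('$')+0=0+0=0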